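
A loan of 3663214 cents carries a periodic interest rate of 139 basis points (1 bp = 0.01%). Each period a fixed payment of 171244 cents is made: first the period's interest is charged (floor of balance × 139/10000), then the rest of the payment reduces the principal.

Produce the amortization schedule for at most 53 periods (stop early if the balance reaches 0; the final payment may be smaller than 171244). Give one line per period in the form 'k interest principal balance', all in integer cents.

1. interest=⌊3663214·139/10000⌋=50918; principal=171244-50918=120326; balance=3663214-120326=3542888
2. interest=⌊3542888·139/10000⌋=49246; principal=171244-49246=121998; balance=3542888-121998=3420890
3. interest=⌊3420890·139/10000⌋=47550; principal=171244-47550=123694; balance=3420890-123694=3297196
4. interest=⌊3297196·139/10000⌋=45831; principal=171244-45831=125413; balance=3297196-125413=3171783
5. interest=⌊3171783·139/10000⌋=44087; principal=171244-44087=127157; balance=3171783-127157=3044626
6. interest=⌊3044626·139/10000⌋=42320; principal=171244-42320=128924; balance=3044626-128924=2915702
7. interest=⌊2915702·139/10000⌋=40528; principal=171244-40528=130716; balance=2915702-130716=2784986
8. interest=⌊2784986·139/10000⌋=38711; principal=171244-38711=132533; balance=2784986-132533=2652453
9. interest=⌊2652453·139/10000⌋=36869; principal=171244-36869=134375; balance=2652453-134375=2518078
10. interest=⌊2518078·139/10000⌋=35001; principal=171244-35001=136243; balance=2518078-136243=2381835
11. interest=⌊2381835·139/10000⌋=33107; principal=171244-33107=138137; balance=2381835-138137=2243698
12. interest=⌊2243698·139/10000⌋=31187; principal=171244-31187=140057; balance=2243698-140057=2103641
13. interest=⌊2103641·139/10000⌋=29240; principal=171244-29240=142004; balance=2103641-142004=1961637
14. interest=⌊1961637·139/10000⌋=27266; principal=171244-27266=143978; balance=1961637-143978=1817659
15. interest=⌊1817659·139/10000⌋=25265; principal=171244-25265=145979; balance=1817659-145979=1671680
16. interest=⌊1671680·139/10000⌋=23236; principal=171244-23236=148008; balance=1671680-148008=1523672
17. interest=⌊1523672·139/10000⌋=21179; principal=171244-21179=150065; balance=1523672-150065=1373607
18. interest=⌊1373607·139/10000⌋=19093; principal=171244-19093=152151; balance=1373607-152151=1221456
19. interest=⌊1221456·139/10000⌋=16978; principal=171244-16978=154266; balance=1221456-154266=1067190
20. interest=⌊1067190·139/10000⌋=14833; principal=171244-14833=156411; balance=1067190-156411=910779
21. interest=⌊910779·139/10000⌋=12659; principal=171244-12659=158585; balance=910779-158585=752194
22. interest=⌊752194·139/10000⌋=10455; principal=171244-10455=160789; balance=752194-160789=591405
23. interest=⌊591405·139/10000⌋=8220; principal=171244-8220=163024; balance=591405-163024=428381
24. interest=⌊428381·139/10000⌋=5954; principal=171244-5954=165290; balance=428381-165290=263091
25. interest=⌊263091·139/10000⌋=3656; principal=171244-3656=167588; balance=263091-167588=95503
26. interest=⌊95503·139/10000⌋=1327; principal=min(171244-1327,95503)=95503; balance=95503-95503=0

1 50918 120326 3542888
2 49246 121998 3420890
3 47550 123694 3297196
4 45831 125413 3171783
5 44087 127157 3044626
6 42320 128924 2915702
7 40528 130716 2784986
8 38711 132533 2652453
9 36869 134375 2518078
10 35001 136243 2381835
11 33107 138137 2243698
12 31187 140057 2103641
13 29240 142004 1961637
14 27266 143978 1817659
15 25265 145979 1671680
16 23236 148008 1523672
17 21179 150065 1373607
18 19093 152151 1221456
19 16978 154266 1067190
20 14833 156411 910779
21 12659 158585 752194
22 10455 160789 591405
23 8220 163024 428381
24 5954 165290 263091
25 3656 167588 95503
26 1327 95503 0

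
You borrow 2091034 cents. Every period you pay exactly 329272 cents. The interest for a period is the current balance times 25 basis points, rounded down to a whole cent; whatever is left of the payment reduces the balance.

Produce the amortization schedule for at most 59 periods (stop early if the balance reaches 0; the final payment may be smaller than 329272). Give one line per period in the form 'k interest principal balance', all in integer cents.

1 5227 324045 1766989
2 4417 324855 1442134
3 3605 325667 1116467
4 2791 326481 789986
5 1974 327298 462688
6 1156 328116 134572
7 336 134572 0

1. interest=⌊2091034·25/10000⌋=5227; principal=329272-5227=324045; balance=2091034-324045=1766989
2. interest=⌊1766989·25/10000⌋=4417; principal=329272-4417=324855; balance=1766989-324855=1442134
3. interest=⌊1442134·25/10000⌋=3605; principal=329272-3605=325667; balance=1442134-325667=1116467
4. interest=⌊1116467·25/10000⌋=2791; principal=329272-2791=326481; balance=1116467-326481=789986
5. interest=⌊789986·25/10000⌋=1974; principal=329272-1974=327298; balance=789986-327298=462688
6. interest=⌊462688·25/10000⌋=1156; principal=329272-1156=328116; balance=462688-328116=134572
7. interest=⌊134572·25/10000⌋=336; principal=min(329272-336,134572)=134572; balance=134572-134572=0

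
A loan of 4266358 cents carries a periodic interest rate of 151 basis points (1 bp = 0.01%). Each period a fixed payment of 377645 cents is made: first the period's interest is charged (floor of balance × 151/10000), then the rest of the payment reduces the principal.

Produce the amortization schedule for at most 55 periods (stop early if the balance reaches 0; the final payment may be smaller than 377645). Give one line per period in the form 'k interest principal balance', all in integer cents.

1. interest=⌊4266358·151/10000⌋=64422; principal=377645-64422=313223; balance=4266358-313223=3953135
2. interest=⌊3953135·151/10000⌋=59692; principal=377645-59692=317953; balance=3953135-317953=3635182
3. interest=⌊3635182·151/10000⌋=54891; principal=377645-54891=322754; balance=3635182-322754=3312428
4. interest=⌊3312428·151/10000⌋=50017; principal=377645-50017=327628; balance=3312428-327628=2984800
5. interest=⌊2984800·151/10000⌋=45070; principal=377645-45070=332575; balance=2984800-332575=2652225
6. interest=⌊2652225·151/10000⌋=40048; principal=377645-40048=337597; balance=2652225-337597=2314628
7. interest=⌊2314628·151/10000⌋=34950; principal=377645-34950=342695; balance=2314628-342695=1971933
8. interest=⌊1971933·151/10000⌋=29776; principal=377645-29776=347869; balance=1971933-347869=1624064
9. interest=⌊1624064·151/10000⌋=24523; principal=377645-24523=353122; balance=1624064-353122=1270942
10. interest=⌊1270942·151/10000⌋=19191; principal=377645-19191=358454; balance=1270942-358454=912488
11. interest=⌊912488·151/10000⌋=13778; principal=377645-13778=363867; balance=912488-363867=548621
12. interest=⌊548621·151/10000⌋=8284; principal=377645-8284=369361; balance=548621-369361=179260
13. interest=⌊179260·151/10000⌋=2706; principal=min(377645-2706,179260)=179260; balance=179260-179260=0

1 64422 313223 3953135
2 59692 317953 3635182
3 54891 322754 3312428
4 50017 327628 2984800
5 45070 332575 2652225
6 40048 337597 2314628
7 34950 342695 1971933
8 29776 347869 1624064
9 24523 353122 1270942
10 19191 358454 912488
11 13778 363867 548621
12 8284 369361 179260
13 2706 179260 0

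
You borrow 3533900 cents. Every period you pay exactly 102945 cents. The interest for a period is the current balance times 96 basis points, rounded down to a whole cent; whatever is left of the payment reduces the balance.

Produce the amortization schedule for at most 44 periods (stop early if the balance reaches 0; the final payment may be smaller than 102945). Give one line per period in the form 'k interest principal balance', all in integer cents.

1. interest=⌊3533900·96/10000⌋=33925; principal=102945-33925=69020; balance=3533900-69020=3464880
2. interest=⌊3464880·96/10000⌋=33262; principal=102945-33262=69683; balance=3464880-69683=3395197
3. interest=⌊3395197·96/10000⌋=32593; principal=102945-32593=70352; balance=3395197-70352=3324845
4. interest=⌊3324845·96/10000⌋=31918; principal=102945-31918=71027; balance=3324845-71027=3253818
5. interest=⌊3253818·96/10000⌋=31236; principal=102945-31236=71709; balance=3253818-71709=3182109
6. interest=⌊3182109·96/10000⌋=30548; principal=102945-30548=72397; balance=3182109-72397=3109712
7. interest=⌊3109712·96/10000⌋=29853; principal=102945-29853=73092; balance=3109712-73092=3036620
8. interest=⌊3036620·96/10000⌋=29151; principal=102945-29151=73794; balance=3036620-73794=2962826
9. interest=⌊2962826·96/10000⌋=28443; principal=102945-28443=74502; balance=2962826-74502=2888324
10. interest=⌊2888324·96/10000⌋=27727; principal=102945-27727=75218; balance=2888324-75218=2813106
11. interest=⌊2813106·96/10000⌋=27005; principal=102945-27005=75940; balance=2813106-75940=2737166
12. interest=⌊2737166·96/10000⌋=26276; principal=102945-26276=76669; balance=2737166-76669=2660497
13. interest=⌊2660497·96/10000⌋=25540; principal=102945-25540=77405; balance=2660497-77405=2583092
14. interest=⌊2583092·96/10000⌋=24797; principal=102945-24797=78148; balance=2583092-78148=2504944
15. interest=⌊2504944·96/10000⌋=24047; principal=102945-24047=78898; balance=2504944-78898=2426046
16. interest=⌊2426046·96/10000⌋=23290; principal=102945-23290=79655; balance=2426046-79655=2346391
17. interest=⌊2346391·96/10000⌋=22525; principal=102945-22525=80420; balance=2346391-80420=2265971
18. interest=⌊2265971·96/10000⌋=21753; principal=102945-21753=81192; balance=2265971-81192=2184779
19. interest=⌊2184779·96/10000⌋=20973; principal=102945-20973=81972; balance=2184779-81972=2102807
20. interest=⌊2102807·96/10000⌋=20186; principal=102945-20186=82759; balance=2102807-82759=2020048
21. interest=⌊2020048·96/10000⌋=19392; principal=102945-19392=83553; balance=2020048-83553=1936495
22. interest=⌊1936495·96/10000⌋=18590; principal=102945-18590=84355; balance=1936495-84355=1852140
23. interest=⌊1852140·96/10000⌋=17780; principal=102945-17780=85165; balance=1852140-85165=1766975
24. interest=⌊1766975·96/10000⌋=16962; principal=102945-16962=85983; balance=1766975-85983=1680992
25. interest=⌊1680992·96/10000⌋=16137; principal=102945-16137=86808; balance=1680992-86808=1594184
26. interest=⌊1594184·96/10000⌋=15304; principal=102945-15304=87641; balance=1594184-87641=1506543
27. interest=⌊1506543·96/10000⌋=14462; principal=102945-14462=88483; balance=1506543-88483=1418060
28. interest=⌊1418060·96/10000⌋=13613; principal=102945-13613=89332; balance=1418060-89332=1328728
29. interest=⌊1328728·96/10000⌋=12755; principal=102945-12755=90190; balance=1328728-90190=1238538
30. interest=⌊1238538·96/10000⌋=11889; principal=102945-11889=91056; balance=1238538-91056=1147482
31. interest=⌊1147482·96/10000⌋=11015; principal=102945-11015=91930; balance=1147482-91930=1055552
32. interest=⌊1055552·96/10000⌋=10133; principal=102945-10133=92812; balance=1055552-92812=962740
33. interest=⌊962740·96/10000⌋=9242; principal=102945-9242=93703; balance=962740-93703=869037
34. interest=⌊869037·96/10000⌋=8342; principal=102945-8342=94603; balance=869037-94603=774434
35. interest=⌊774434·96/10000⌋=7434; principal=102945-7434=95511; balance=774434-95511=678923
36. interest=⌊678923·96/10000⌋=6517; principal=102945-6517=96428; balance=678923-96428=582495
37. interest=⌊582495·96/10000⌋=5591; principal=102945-5591=97354; balance=582495-97354=485141
38. interest=⌊485141·96/10000⌋=4657; principal=102945-4657=98288; balance=485141-98288=386853
39. interest=⌊386853·96/10000⌋=3713; principal=102945-3713=99232; balance=386853-99232=287621
40. interest=⌊287621·96/10000⌋=2761; principal=102945-2761=100184; balance=287621-100184=187437
41. interest=⌊187437·96/10000⌋=1799; principal=102945-1799=101146; balance=187437-101146=86291
42. interest=⌊86291·96/10000⌋=828; principal=min(102945-828,86291)=86291; balance=86291-86291=0

1 33925 69020 3464880
2 33262 69683 3395197
3 32593 70352 3324845
4 31918 71027 3253818
5 31236 71709 3182109
6 30548 72397 3109712
7 29853 73092 3036620
8 29151 73794 2962826
9 28443 74502 2888324
10 27727 75218 2813106
11 27005 75940 2737166
12 26276 76669 2660497
13 25540 77405 2583092
14 24797 78148 2504944
15 24047 78898 2426046
16 23290 79655 2346391
17 22525 80420 2265971
18 21753 81192 2184779
19 20973 81972 2102807
20 20186 82759 2020048
21 19392 83553 1936495
22 18590 84355 1852140
23 17780 85165 1766975
24 16962 85983 1680992
25 16137 86808 1594184
26 15304 87641 1506543
27 14462 88483 1418060
28 13613 89332 1328728
29 12755 90190 1238538
30 11889 91056 1147482
31 11015 91930 1055552
32 10133 92812 962740
33 9242 93703 869037
34 8342 94603 774434
35 7434 95511 678923
36 6517 96428 582495
37 5591 97354 485141
38 4657 98288 386853
39 3713 99232 287621
40 2761 100184 187437
41 1799 101146 86291
42 828 86291 0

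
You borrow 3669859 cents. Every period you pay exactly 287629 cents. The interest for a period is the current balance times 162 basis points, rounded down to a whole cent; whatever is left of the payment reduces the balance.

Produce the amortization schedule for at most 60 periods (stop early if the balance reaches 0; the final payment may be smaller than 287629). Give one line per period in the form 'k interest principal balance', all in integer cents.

1 59451 228178 3441681
2 55755 231874 3209807
3 51998 235631 2974176
4 48181 239448 2734728
5 44302 243327 2491401
6 40360 247269 2244132
7 36354 251275 1992857
8 32284 255345 1737512
9 28147 259482 1478030
10 23944 263685 1214345
11 19672 267957 946388
12 15331 272298 674090
13 10920 276709 397381
14 6437 281192 116189
15 1882 116189 0

1. interest=⌊3669859·162/10000⌋=59451; principal=287629-59451=228178; balance=3669859-228178=3441681
2. interest=⌊3441681·162/10000⌋=55755; principal=287629-55755=231874; balance=3441681-231874=3209807
3. interest=⌊3209807·162/10000⌋=51998; principal=287629-51998=235631; balance=3209807-235631=2974176
4. interest=⌊2974176·162/10000⌋=48181; principal=287629-48181=239448; balance=2974176-239448=2734728
5. interest=⌊2734728·162/10000⌋=44302; principal=287629-44302=243327; balance=2734728-243327=2491401
6. interest=⌊2491401·162/10000⌋=40360; principal=287629-40360=247269; balance=2491401-247269=2244132
7. interest=⌊2244132·162/10000⌋=36354; principal=287629-36354=251275; balance=2244132-251275=1992857
8. interest=⌊1992857·162/10000⌋=32284; principal=287629-32284=255345; balance=1992857-255345=1737512
9. interest=⌊1737512·162/10000⌋=28147; principal=287629-28147=259482; balance=1737512-259482=1478030
10. interest=⌊1478030·162/10000⌋=23944; principal=287629-23944=263685; balance=1478030-263685=1214345
11. interest=⌊1214345·162/10000⌋=19672; principal=287629-19672=267957; balance=1214345-267957=946388
12. interest=⌊946388·162/10000⌋=15331; principal=287629-15331=272298; balance=946388-272298=674090
13. interest=⌊674090·162/10000⌋=10920; principal=287629-10920=276709; balance=674090-276709=397381
14. interest=⌊397381·162/10000⌋=6437; principal=287629-6437=281192; balance=397381-281192=116189
15. interest=⌊116189·162/10000⌋=1882; principal=min(287629-1882,116189)=116189; balance=116189-116189=0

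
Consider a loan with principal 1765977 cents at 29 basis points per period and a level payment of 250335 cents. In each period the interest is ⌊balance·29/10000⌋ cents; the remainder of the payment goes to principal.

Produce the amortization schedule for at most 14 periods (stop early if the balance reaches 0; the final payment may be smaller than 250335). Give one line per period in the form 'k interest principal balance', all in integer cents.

1. interest=⌊1765977·29/10000⌋=5121; principal=250335-5121=245214; balance=1765977-245214=1520763
2. interest=⌊1520763·29/10000⌋=4410; principal=250335-4410=245925; balance=1520763-245925=1274838
3. interest=⌊1274838·29/10000⌋=3697; principal=250335-3697=246638; balance=1274838-246638=1028200
4. interest=⌊1028200·29/10000⌋=2981; principal=250335-2981=247354; balance=1028200-247354=780846
5. interest=⌊780846·29/10000⌋=2264; principal=250335-2264=248071; balance=780846-248071=532775
6. interest=⌊532775·29/10000⌋=1545; principal=250335-1545=248790; balance=532775-248790=283985
7. interest=⌊283985·29/10000⌋=823; principal=250335-823=249512; balance=283985-249512=34473
8. interest=⌊34473·29/10000⌋=99; principal=min(250335-99,34473)=34473; balance=34473-34473=0

1 5121 245214 1520763
2 4410 245925 1274838
3 3697 246638 1028200
4 2981 247354 780846
5 2264 248071 532775
6 1545 248790 283985
7 823 249512 34473
8 99 34473 0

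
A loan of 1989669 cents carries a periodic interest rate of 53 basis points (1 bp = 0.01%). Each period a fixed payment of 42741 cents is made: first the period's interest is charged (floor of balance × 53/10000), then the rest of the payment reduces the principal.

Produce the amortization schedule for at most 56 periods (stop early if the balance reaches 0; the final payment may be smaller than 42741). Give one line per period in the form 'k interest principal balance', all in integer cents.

1 10545 32196 1957473
2 10374 32367 1925106
3 10203 32538 1892568
4 10030 32711 1859857
5 9857 32884 1826973
6 9682 33059 1793914
7 9507 33234 1760680
8 9331 33410 1727270
9 9154 33587 1693683
10 8976 33765 1659918
11 8797 33944 1625974
12 8617 34124 1591850
13 8436 34305 1557545
14 8254 34487 1523058
15 8072 34669 1488389
16 7888 34853 1453536
17 7703 35038 1418498
18 7518 35223 1383275
19 7331 35410 1347865
20 7143 35598 1312267
21 6955 35786 1276481
22 6765 35976 1240505
23 6574 36167 1204338
24 6382 36359 1167979
25 6190 36551 1131428
26 5996 36745 1094683
27 5801 36940 1057743
28 5606 37135 1020608
29 5409 37332 983276
30 5211 37530 945746
31 5012 37729 908017
32 4812 37929 870088
33 4611 38130 831958
34 4409 38332 793626
35 4206 38535 755091
36 4001 38740 716351
37 3796 38945 677406
38 3590 39151 638255
39 3382 39359 598896
40 3174 39567 559329
41 2964 39777 519552
42 2753 39988 479564
43 2541 40200 439364
44 2328 40413 398951
45 2114 40627 358324
46 1899 40842 317482
47 1682 41059 276423
48 1465 41276 235147
49 1246 41495 193652
50 1026 41715 151937
51 805 41936 110001
52 583 42158 67843
53 359 42382 25461
54 134 25461 0

1. interest=⌊1989669·53/10000⌋=10545; principal=42741-10545=32196; balance=1989669-32196=1957473
2. interest=⌊1957473·53/10000⌋=10374; principal=42741-10374=32367; balance=1957473-32367=1925106
3. interest=⌊1925106·53/10000⌋=10203; principal=42741-10203=32538; balance=1925106-32538=1892568
4. interest=⌊1892568·53/10000⌋=10030; principal=42741-10030=32711; balance=1892568-32711=1859857
5. interest=⌊1859857·53/10000⌋=9857; principal=42741-9857=32884; balance=1859857-32884=1826973
6. interest=⌊1826973·53/10000⌋=9682; principal=42741-9682=33059; balance=1826973-33059=1793914
7. interest=⌊1793914·53/10000⌋=9507; principal=42741-9507=33234; balance=1793914-33234=1760680
8. interest=⌊1760680·53/10000⌋=9331; principal=42741-9331=33410; balance=1760680-33410=1727270
9. interest=⌊1727270·53/10000⌋=9154; principal=42741-9154=33587; balance=1727270-33587=1693683
10. interest=⌊1693683·53/10000⌋=8976; principal=42741-8976=33765; balance=1693683-33765=1659918
11. interest=⌊1659918·53/10000⌋=8797; principal=42741-8797=33944; balance=1659918-33944=1625974
12. interest=⌊1625974·53/10000⌋=8617; principal=42741-8617=34124; balance=1625974-34124=1591850
13. interest=⌊1591850·53/10000⌋=8436; principal=42741-8436=34305; balance=1591850-34305=1557545
14. interest=⌊1557545·53/10000⌋=8254; principal=42741-8254=34487; balance=1557545-34487=1523058
15. interest=⌊1523058·53/10000⌋=8072; principal=42741-8072=34669; balance=1523058-34669=1488389
16. interest=⌊1488389·53/10000⌋=7888; principal=42741-7888=34853; balance=1488389-34853=1453536
17. interest=⌊1453536·53/10000⌋=7703; principal=42741-7703=35038; balance=1453536-35038=1418498
18. interest=⌊1418498·53/10000⌋=7518; principal=42741-7518=35223; balance=1418498-35223=1383275
19. interest=⌊1383275·53/10000⌋=7331; principal=42741-7331=35410; balance=1383275-35410=1347865
20. interest=⌊1347865·53/10000⌋=7143; principal=42741-7143=35598; balance=1347865-35598=1312267
21. interest=⌊1312267·53/10000⌋=6955; principal=42741-6955=35786; balance=1312267-35786=1276481
22. interest=⌊1276481·53/10000⌋=6765; principal=42741-6765=35976; balance=1276481-35976=1240505
23. interest=⌊1240505·53/10000⌋=6574; principal=42741-6574=36167; balance=1240505-36167=1204338
24. interest=⌊1204338·53/10000⌋=6382; principal=42741-6382=36359; balance=1204338-36359=1167979
25. interest=⌊1167979·53/10000⌋=6190; principal=42741-6190=36551; balance=1167979-36551=1131428
26. interest=⌊1131428·53/10000⌋=5996; principal=42741-5996=36745; balance=1131428-36745=1094683
27. interest=⌊1094683·53/10000⌋=5801; principal=42741-5801=36940; balance=1094683-36940=1057743
28. interest=⌊1057743·53/10000⌋=5606; principal=42741-5606=37135; balance=1057743-37135=1020608
29. interest=⌊1020608·53/10000⌋=5409; principal=42741-5409=37332; balance=1020608-37332=983276
30. interest=⌊983276·53/10000⌋=5211; principal=42741-5211=37530; balance=983276-37530=945746
31. interest=⌊945746·53/10000⌋=5012; principal=42741-5012=37729; balance=945746-37729=908017
32. interest=⌊908017·53/10000⌋=4812; principal=42741-4812=37929; balance=908017-37929=870088
33. interest=⌊870088·53/10000⌋=4611; principal=42741-4611=38130; balance=870088-38130=831958
34. interest=⌊831958·53/10000⌋=4409; principal=42741-4409=38332; balance=831958-38332=793626
35. interest=⌊793626·53/10000⌋=4206; principal=42741-4206=38535; balance=793626-38535=755091
36. interest=⌊755091·53/10000⌋=4001; principal=42741-4001=38740; balance=755091-38740=716351
37. interest=⌊716351·53/10000⌋=3796; principal=42741-3796=38945; balance=716351-38945=677406
38. interest=⌊677406·53/10000⌋=3590; principal=42741-3590=39151; balance=677406-39151=638255
39. interest=⌊638255·53/10000⌋=3382; principal=42741-3382=39359; balance=638255-39359=598896
40. interest=⌊598896·53/10000⌋=3174; principal=42741-3174=39567; balance=598896-39567=559329
41. interest=⌊559329·53/10000⌋=2964; principal=42741-2964=39777; balance=559329-39777=519552
42. interest=⌊519552·53/10000⌋=2753; principal=42741-2753=39988; balance=519552-39988=479564
43. interest=⌊479564·53/10000⌋=2541; principal=42741-2541=40200; balance=479564-40200=439364
44. interest=⌊439364·53/10000⌋=2328; principal=42741-2328=40413; balance=439364-40413=398951
45. interest=⌊398951·53/10000⌋=2114; principal=42741-2114=40627; balance=398951-40627=358324
46. interest=⌊358324·53/10000⌋=1899; principal=42741-1899=40842; balance=358324-40842=317482
47. interest=⌊317482·53/10000⌋=1682; principal=42741-1682=41059; balance=317482-41059=276423
48. interest=⌊276423·53/10000⌋=1465; principal=42741-1465=41276; balance=276423-41276=235147
49. interest=⌊235147·53/10000⌋=1246; principal=42741-1246=41495; balance=235147-41495=193652
50. interest=⌊193652·53/10000⌋=1026; principal=42741-1026=41715; balance=193652-41715=151937
51. interest=⌊151937·53/10000⌋=805; principal=42741-805=41936; balance=151937-41936=110001
52. interest=⌊110001·53/10000⌋=583; principal=42741-583=42158; balance=110001-42158=67843
53. interest=⌊67843·53/10000⌋=359; principal=42741-359=42382; balance=67843-42382=25461
54. interest=⌊25461·53/10000⌋=134; principal=min(42741-134,25461)=25461; balance=25461-25461=0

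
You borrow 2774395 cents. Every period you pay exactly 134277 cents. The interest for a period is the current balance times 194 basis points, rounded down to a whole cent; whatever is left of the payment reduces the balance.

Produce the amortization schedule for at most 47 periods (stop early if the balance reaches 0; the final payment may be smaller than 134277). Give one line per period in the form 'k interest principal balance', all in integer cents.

1. interest=⌊2774395·194/10000⌋=53823; principal=134277-53823=80454; balance=2774395-80454=2693941
2. interest=⌊2693941·194/10000⌋=52262; principal=134277-52262=82015; balance=2693941-82015=2611926
3. interest=⌊2611926·194/10000⌋=50671; principal=134277-50671=83606; balance=2611926-83606=2528320
4. interest=⌊2528320·194/10000⌋=49049; principal=134277-49049=85228; balance=2528320-85228=2443092
5. interest=⌊2443092·194/10000⌋=47395; principal=134277-47395=86882; balance=2443092-86882=2356210
6. interest=⌊2356210·194/10000⌋=45710; principal=134277-45710=88567; balance=2356210-88567=2267643
7. interest=⌊2267643·194/10000⌋=43992; principal=134277-43992=90285; balance=2267643-90285=2177358
8. interest=⌊2177358·194/10000⌋=42240; principal=134277-42240=92037; balance=2177358-92037=2085321
9. interest=⌊2085321·194/10000⌋=40455; principal=134277-40455=93822; balance=2085321-93822=1991499
10. interest=⌊1991499·194/10000⌋=38635; principal=134277-38635=95642; balance=1991499-95642=1895857
11. interest=⌊1895857·194/10000⌋=36779; principal=134277-36779=97498; balance=1895857-97498=1798359
12. interest=⌊1798359·194/10000⌋=34888; principal=134277-34888=99389; balance=1798359-99389=1698970
13. interest=⌊1698970·194/10000⌋=32960; principal=134277-32960=101317; balance=1698970-101317=1597653
14. interest=⌊1597653·194/10000⌋=30994; principal=134277-30994=103283; balance=1597653-103283=1494370
15. interest=⌊1494370·194/10000⌋=28990; principal=134277-28990=105287; balance=1494370-105287=1389083
16. interest=⌊1389083·194/10000⌋=26948; principal=134277-26948=107329; balance=1389083-107329=1281754
17. interest=⌊1281754·194/10000⌋=24866; principal=134277-24866=109411; balance=1281754-109411=1172343
18. interest=⌊1172343·194/10000⌋=22743; principal=134277-22743=111534; balance=1172343-111534=1060809
19. interest=⌊1060809·194/10000⌋=20579; principal=134277-20579=113698; balance=1060809-113698=947111
20. interest=⌊947111·194/10000⌋=18373; principal=134277-18373=115904; balance=947111-115904=831207
21. interest=⌊831207·194/10000⌋=16125; principal=134277-16125=118152; balance=831207-118152=713055
22. interest=⌊713055·194/10000⌋=13833; principal=134277-13833=120444; balance=713055-120444=592611
23. interest=⌊592611·194/10000⌋=11496; principal=134277-11496=122781; balance=592611-122781=469830
24. interest=⌊469830·194/10000⌋=9114; principal=134277-9114=125163; balance=469830-125163=344667
25. interest=⌊344667·194/10000⌋=6686; principal=134277-6686=127591; balance=344667-127591=217076
26. interest=⌊217076·194/10000⌋=4211; principal=134277-4211=130066; balance=217076-130066=87010
27. interest=⌊87010·194/10000⌋=1687; principal=min(134277-1687,87010)=87010; balance=87010-87010=0

1 53823 80454 2693941
2 52262 82015 2611926
3 50671 83606 2528320
4 49049 85228 2443092
5 47395 86882 2356210
6 45710 88567 2267643
7 43992 90285 2177358
8 42240 92037 2085321
9 40455 93822 1991499
10 38635 95642 1895857
11 36779 97498 1798359
12 34888 99389 1698970
13 32960 101317 1597653
14 30994 103283 1494370
15 28990 105287 1389083
16 26948 107329 1281754
17 24866 109411 1172343
18 22743 111534 1060809
19 20579 113698 947111
20 18373 115904 831207
21 16125 118152 713055
22 13833 120444 592611
23 11496 122781 469830
24 9114 125163 344667
25 6686 127591 217076
26 4211 130066 87010
27 1687 87010 0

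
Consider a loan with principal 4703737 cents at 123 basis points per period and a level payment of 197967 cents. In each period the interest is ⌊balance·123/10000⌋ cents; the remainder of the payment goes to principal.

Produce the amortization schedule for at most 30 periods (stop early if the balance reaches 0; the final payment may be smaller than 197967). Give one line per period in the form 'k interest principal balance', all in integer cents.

1. interest=⌊4703737·123/10000⌋=57855; principal=197967-57855=140112; balance=4703737-140112=4563625
2. interest=⌊4563625·123/10000⌋=56132; principal=197967-56132=141835; balance=4563625-141835=4421790
3. interest=⌊4421790·123/10000⌋=54388; principal=197967-54388=143579; balance=4421790-143579=4278211
4. interest=⌊4278211·123/10000⌋=52621; principal=197967-52621=145346; balance=4278211-145346=4132865
5. interest=⌊4132865·123/10000⌋=50834; principal=197967-50834=147133; balance=4132865-147133=3985732
6. interest=⌊3985732·123/10000⌋=49024; principal=197967-49024=148943; balance=3985732-148943=3836789
7. interest=⌊3836789·123/10000⌋=47192; principal=197967-47192=150775; balance=3836789-150775=3686014
8. interest=⌊3686014·123/10000⌋=45337; principal=197967-45337=152630; balance=3686014-152630=3533384
9. interest=⌊3533384·123/10000⌋=43460; principal=197967-43460=154507; balance=3533384-154507=3378877
10. interest=⌊3378877·123/10000⌋=41560; principal=197967-41560=156407; balance=3378877-156407=3222470
11. interest=⌊3222470·123/10000⌋=39636; principal=197967-39636=158331; balance=3222470-158331=3064139
12. interest=⌊3064139·123/10000⌋=37688; principal=197967-37688=160279; balance=3064139-160279=2903860
13. interest=⌊2903860·123/10000⌋=35717; principal=197967-35717=162250; balance=2903860-162250=2741610
14. interest=⌊2741610·123/10000⌋=33721; principal=197967-33721=164246; balance=2741610-164246=2577364
15. interest=⌊2577364·123/10000⌋=31701; principal=197967-31701=166266; balance=2577364-166266=2411098
16. interest=⌊2411098·123/10000⌋=29656; principal=197967-29656=168311; balance=2411098-168311=2242787
17. interest=⌊2242787·123/10000⌋=27586; principal=197967-27586=170381; balance=2242787-170381=2072406
18. interest=⌊2072406·123/10000⌋=25490; principal=197967-25490=172477; balance=2072406-172477=1899929
19. interest=⌊1899929·123/10000⌋=23369; principal=197967-23369=174598; balance=1899929-174598=1725331
20. interest=⌊1725331·123/10000⌋=21221; principal=197967-21221=176746; balance=1725331-176746=1548585
21. interest=⌊1548585·123/10000⌋=19047; principal=197967-19047=178920; balance=1548585-178920=1369665
22. interest=⌊1369665·123/10000⌋=16846; principal=197967-16846=181121; balance=1369665-181121=1188544
23. interest=⌊1188544·123/10000⌋=14619; principal=197967-14619=183348; balance=1188544-183348=1005196
24. interest=⌊1005196·123/10000⌋=12363; principal=197967-12363=185604; balance=1005196-185604=819592
25. interest=⌊819592·123/10000⌋=10080; principal=197967-10080=187887; balance=819592-187887=631705
26. interest=⌊631705·123/10000⌋=7769; principal=197967-7769=190198; balance=631705-190198=441507
27. interest=⌊441507·123/10000⌋=5430; principal=197967-5430=192537; balance=441507-192537=248970
28. interest=⌊248970·123/10000⌋=3062; principal=197967-3062=194905; balance=248970-194905=54065
29. interest=⌊54065·123/10000⌋=664; principal=min(197967-664,54065)=54065; balance=54065-54065=0

1 57855 140112 4563625
2 56132 141835 4421790
3 54388 143579 4278211
4 52621 145346 4132865
5 50834 147133 3985732
6 49024 148943 3836789
7 47192 150775 3686014
8 45337 152630 3533384
9 43460 154507 3378877
10 41560 156407 3222470
11 39636 158331 3064139
12 37688 160279 2903860
13 35717 162250 2741610
14 33721 164246 2577364
15 31701 166266 2411098
16 29656 168311 2242787
17 27586 170381 2072406
18 25490 172477 1899929
19 23369 174598 1725331
20 21221 176746 1548585
21 19047 178920 1369665
22 16846 181121 1188544
23 14619 183348 1005196
24 12363 185604 819592
25 10080 187887 631705
26 7769 190198 441507
27 5430 192537 248970
28 3062 194905 54065
29 664 54065 0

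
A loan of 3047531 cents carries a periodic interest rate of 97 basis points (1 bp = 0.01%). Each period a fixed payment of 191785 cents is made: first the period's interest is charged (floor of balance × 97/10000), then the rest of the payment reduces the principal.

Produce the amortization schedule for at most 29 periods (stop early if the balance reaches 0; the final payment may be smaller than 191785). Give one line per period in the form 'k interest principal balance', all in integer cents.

1 29561 162224 2885307
2 27987 163798 2721509
3 26398 165387 2556122
4 24794 166991 2389131
5 23174 168611 2220520
6 21539 170246 2050274
7 19887 171898 1878376
8 18220 173565 1704811
9 16536 175249 1529562
10 14836 176949 1352613
11 13120 178665 1173948
12 11387 180398 993550
13 9637 182148 811402
14 7870 183915 627487
15 6086 185699 441788
16 4285 187500 254288
17 2466 189319 64969
18 630 64969 0

1. interest=⌊3047531·97/10000⌋=29561; principal=191785-29561=162224; balance=3047531-162224=2885307
2. interest=⌊2885307·97/10000⌋=27987; principal=191785-27987=163798; balance=2885307-163798=2721509
3. interest=⌊2721509·97/10000⌋=26398; principal=191785-26398=165387; balance=2721509-165387=2556122
4. interest=⌊2556122·97/10000⌋=24794; principal=191785-24794=166991; balance=2556122-166991=2389131
5. interest=⌊2389131·97/10000⌋=23174; principal=191785-23174=168611; balance=2389131-168611=2220520
6. interest=⌊2220520·97/10000⌋=21539; principal=191785-21539=170246; balance=2220520-170246=2050274
7. interest=⌊2050274·97/10000⌋=19887; principal=191785-19887=171898; balance=2050274-171898=1878376
8. interest=⌊1878376·97/10000⌋=18220; principal=191785-18220=173565; balance=1878376-173565=1704811
9. interest=⌊1704811·97/10000⌋=16536; principal=191785-16536=175249; balance=1704811-175249=1529562
10. interest=⌊1529562·97/10000⌋=14836; principal=191785-14836=176949; balance=1529562-176949=1352613
11. interest=⌊1352613·97/10000⌋=13120; principal=191785-13120=178665; balance=1352613-178665=1173948
12. interest=⌊1173948·97/10000⌋=11387; principal=191785-11387=180398; balance=1173948-180398=993550
13. interest=⌊993550·97/10000⌋=9637; principal=191785-9637=182148; balance=993550-182148=811402
14. interest=⌊811402·97/10000⌋=7870; principal=191785-7870=183915; balance=811402-183915=627487
15. interest=⌊627487·97/10000⌋=6086; principal=191785-6086=185699; balance=627487-185699=441788
16. interest=⌊441788·97/10000⌋=4285; principal=191785-4285=187500; balance=441788-187500=254288
17. interest=⌊254288·97/10000⌋=2466; principal=191785-2466=189319; balance=254288-189319=64969
18. interest=⌊64969·97/10000⌋=630; principal=min(191785-630,64969)=64969; balance=64969-64969=0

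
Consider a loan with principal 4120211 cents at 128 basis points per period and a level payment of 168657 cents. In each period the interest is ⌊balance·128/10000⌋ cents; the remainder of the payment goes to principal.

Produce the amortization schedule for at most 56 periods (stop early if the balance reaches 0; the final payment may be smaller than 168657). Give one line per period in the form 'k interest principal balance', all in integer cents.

1. interest=⌊4120211·128/10000⌋=52738; principal=168657-52738=115919; balance=4120211-115919=4004292
2. interest=⌊4004292·128/10000⌋=51254; principal=168657-51254=117403; balance=4004292-117403=3886889
3. interest=⌊3886889·128/10000⌋=49752; principal=168657-49752=118905; balance=3886889-118905=3767984
4. interest=⌊3767984·128/10000⌋=48230; principal=168657-48230=120427; balance=3767984-120427=3647557
5. interest=⌊3647557·128/10000⌋=46688; principal=168657-46688=121969; balance=3647557-121969=3525588
6. interest=⌊3525588·128/10000⌋=45127; principal=168657-45127=123530; balance=3525588-123530=3402058
7. interest=⌊3402058·128/10000⌋=43546; principal=168657-43546=125111; balance=3402058-125111=3276947
8. interest=⌊3276947·128/10000⌋=41944; principal=168657-41944=126713; balance=3276947-126713=3150234
9. interest=⌊3150234·128/10000⌋=40322; principal=168657-40322=128335; balance=3150234-128335=3021899
10. interest=⌊3021899·128/10000⌋=38680; principal=168657-38680=129977; balance=3021899-129977=2891922
11. interest=⌊2891922·128/10000⌋=37016; principal=168657-37016=131641; balance=2891922-131641=2760281
12. interest=⌊2760281·128/10000⌋=35331; principal=168657-35331=133326; balance=2760281-133326=2626955
13. interest=⌊2626955·128/10000⌋=33625; principal=168657-33625=135032; balance=2626955-135032=2491923
14. interest=⌊2491923·128/10000⌋=31896; principal=168657-31896=136761; balance=2491923-136761=2355162
15. interest=⌊2355162·128/10000⌋=30146; principal=168657-30146=138511; balance=2355162-138511=2216651
16. interest=⌊2216651·128/10000⌋=28373; principal=168657-28373=140284; balance=2216651-140284=2076367
17. interest=⌊2076367·128/10000⌋=26577; principal=168657-26577=142080; balance=2076367-142080=1934287
18. interest=⌊1934287·128/10000⌋=24758; principal=168657-24758=143899; balance=1934287-143899=1790388
19. interest=⌊1790388·128/10000⌋=22916; principal=168657-22916=145741; balance=1790388-145741=1644647
20. interest=⌊1644647·128/10000⌋=21051; principal=168657-21051=147606; balance=1644647-147606=1497041
21. interest=⌊1497041·128/10000⌋=19162; principal=168657-19162=149495; balance=1497041-149495=1347546
22. interest=⌊1347546·128/10000⌋=17248; principal=168657-17248=151409; balance=1347546-151409=1196137
23. interest=⌊1196137·128/10000⌋=15310; principal=168657-15310=153347; balance=1196137-153347=1042790
24. interest=⌊1042790·128/10000⌋=13347; principal=168657-13347=155310; balance=1042790-155310=887480
25. interest=⌊887480·128/10000⌋=11359; principal=168657-11359=157298; balance=887480-157298=730182
26. interest=⌊730182·128/10000⌋=9346; principal=168657-9346=159311; balance=730182-159311=570871
27. interest=⌊570871·128/10000⌋=7307; principal=168657-7307=161350; balance=570871-161350=409521
28. interest=⌊409521·128/10000⌋=5241; principal=168657-5241=163416; balance=409521-163416=246105
29. interest=⌊246105·128/10000⌋=3150; principal=168657-3150=165507; balance=246105-165507=80598
30. interest=⌊80598·128/10000⌋=1031; principal=min(168657-1031,80598)=80598; balance=80598-80598=0

1 52738 115919 4004292
2 51254 117403 3886889
3 49752 118905 3767984
4 48230 120427 3647557
5 46688 121969 3525588
6 45127 123530 3402058
7 43546 125111 3276947
8 41944 126713 3150234
9 40322 128335 3021899
10 38680 129977 2891922
11 37016 131641 2760281
12 35331 133326 2626955
13 33625 135032 2491923
14 31896 136761 2355162
15 30146 138511 2216651
16 28373 140284 2076367
17 26577 142080 1934287
18 24758 143899 1790388
19 22916 145741 1644647
20 21051 147606 1497041
21 19162 149495 1347546
22 17248 151409 1196137
23 15310 153347 1042790
24 13347 155310 887480
25 11359 157298 730182
26 9346 159311 570871
27 7307 161350 409521
28 5241 163416 246105
29 3150 165507 80598
30 1031 80598 0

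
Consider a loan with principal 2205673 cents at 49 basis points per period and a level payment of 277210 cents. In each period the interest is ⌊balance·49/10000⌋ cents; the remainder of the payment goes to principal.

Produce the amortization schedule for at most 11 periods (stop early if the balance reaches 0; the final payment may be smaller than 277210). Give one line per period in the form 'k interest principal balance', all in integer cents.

1. interest=⌊2205673·49/10000⌋=10807; principal=277210-10807=266403; balance=2205673-266403=1939270
2. interest=⌊1939270·49/10000⌋=9502; principal=277210-9502=267708; balance=1939270-267708=1671562
3. interest=⌊1671562·49/10000⌋=8190; principal=277210-8190=269020; balance=1671562-269020=1402542
4. interest=⌊1402542·49/10000⌋=6872; principal=277210-6872=270338; balance=1402542-270338=1132204
5. interest=⌊1132204·49/10000⌋=5547; principal=277210-5547=271663; balance=1132204-271663=860541
6. interest=⌊860541·49/10000⌋=4216; principal=277210-4216=272994; balance=860541-272994=587547
7. interest=⌊587547·49/10000⌋=2878; principal=277210-2878=274332; balance=587547-274332=313215
8. interest=⌊313215·49/10000⌋=1534; principal=277210-1534=275676; balance=313215-275676=37539
9. interest=⌊37539·49/10000⌋=183; principal=min(277210-183,37539)=37539; balance=37539-37539=0

1 10807 266403 1939270
2 9502 267708 1671562
3 8190 269020 1402542
4 6872 270338 1132204
5 5547 271663 860541
6 4216 272994 587547
7 2878 274332 313215
8 1534 275676 37539
9 183 37539 0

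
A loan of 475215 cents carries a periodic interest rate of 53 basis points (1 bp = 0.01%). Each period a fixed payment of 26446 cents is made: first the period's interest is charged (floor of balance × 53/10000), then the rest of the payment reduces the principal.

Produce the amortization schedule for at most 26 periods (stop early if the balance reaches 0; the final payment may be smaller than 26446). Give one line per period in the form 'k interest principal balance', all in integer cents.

1 2518 23928 451287
2 2391 24055 427232
3 2264 24182 403050
4 2136 24310 378740
5 2007 24439 354301
6 1877 24569 329732
7 1747 24699 305033
8 1616 24830 280203
9 1485 24961 255242
10 1352 25094 230148
11 1219 25227 204921
12 1086 25360 179561
13 951 25495 154066
14 816 25630 128436
15 680 25766 102670
16 544 25902 76768
17 406 26040 50728
18 268 26178 24550
19 130 24550 0

1. interest=⌊475215·53/10000⌋=2518; principal=26446-2518=23928; balance=475215-23928=451287
2. interest=⌊451287·53/10000⌋=2391; principal=26446-2391=24055; balance=451287-24055=427232
3. interest=⌊427232·53/10000⌋=2264; principal=26446-2264=24182; balance=427232-24182=403050
4. interest=⌊403050·53/10000⌋=2136; principal=26446-2136=24310; balance=403050-24310=378740
5. interest=⌊378740·53/10000⌋=2007; principal=26446-2007=24439; balance=378740-24439=354301
6. interest=⌊354301·53/10000⌋=1877; principal=26446-1877=24569; balance=354301-24569=329732
7. interest=⌊329732·53/10000⌋=1747; principal=26446-1747=24699; balance=329732-24699=305033
8. interest=⌊305033·53/10000⌋=1616; principal=26446-1616=24830; balance=305033-24830=280203
9. interest=⌊280203·53/10000⌋=1485; principal=26446-1485=24961; balance=280203-24961=255242
10. interest=⌊255242·53/10000⌋=1352; principal=26446-1352=25094; balance=255242-25094=230148
11. interest=⌊230148·53/10000⌋=1219; principal=26446-1219=25227; balance=230148-25227=204921
12. interest=⌊204921·53/10000⌋=1086; principal=26446-1086=25360; balance=204921-25360=179561
13. interest=⌊179561·53/10000⌋=951; principal=26446-951=25495; balance=179561-25495=154066
14. interest=⌊154066·53/10000⌋=816; principal=26446-816=25630; balance=154066-25630=128436
15. interest=⌊128436·53/10000⌋=680; principal=26446-680=25766; balance=128436-25766=102670
16. interest=⌊102670·53/10000⌋=544; principal=26446-544=25902; balance=102670-25902=76768
17. interest=⌊76768·53/10000⌋=406; principal=26446-406=26040; balance=76768-26040=50728
18. interest=⌊50728·53/10000⌋=268; principal=26446-268=26178; balance=50728-26178=24550
19. interest=⌊24550·53/10000⌋=130; principal=min(26446-130,24550)=24550; balance=24550-24550=0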